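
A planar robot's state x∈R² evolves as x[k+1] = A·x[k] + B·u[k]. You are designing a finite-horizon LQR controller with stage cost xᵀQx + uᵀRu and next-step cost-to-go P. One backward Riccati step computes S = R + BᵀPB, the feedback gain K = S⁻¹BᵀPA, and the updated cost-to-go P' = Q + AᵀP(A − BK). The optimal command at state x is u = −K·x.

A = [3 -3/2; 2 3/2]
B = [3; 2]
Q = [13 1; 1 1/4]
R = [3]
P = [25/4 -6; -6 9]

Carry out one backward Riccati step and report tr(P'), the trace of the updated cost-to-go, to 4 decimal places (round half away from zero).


72.7661

BᵀP = [6.7500 0.0000]
S = R + BᵀPB = [3] + [20.2500] = [23.2500]
BᵀPA = [20.2500 -10.1250]
K = S⁻¹·BᵀPA = [0.8710 -0.4355]
A−BK = [0.3871 -0.1935; 0.2581 2.3710]
AᵀP(A−BK) = [2.6129 -1.3065; -1.3065 56.9032]
P' = Q + AᵀP(A−BK) = [15.6129 -0.3065; -0.3065 57.1532]
tr(P') = 72.7661


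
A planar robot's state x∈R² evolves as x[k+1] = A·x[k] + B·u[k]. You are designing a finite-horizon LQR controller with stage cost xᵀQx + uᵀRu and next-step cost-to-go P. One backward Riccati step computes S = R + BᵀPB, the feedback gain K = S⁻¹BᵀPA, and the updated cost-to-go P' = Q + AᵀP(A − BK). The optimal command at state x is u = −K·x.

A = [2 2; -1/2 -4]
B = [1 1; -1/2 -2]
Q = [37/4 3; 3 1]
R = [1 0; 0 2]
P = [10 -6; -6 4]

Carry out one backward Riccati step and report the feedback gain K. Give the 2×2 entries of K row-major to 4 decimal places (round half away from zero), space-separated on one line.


0.8526 1.2211 0.5053 1.2421

BᵀP = [13.0000 -8.0000; 22.0000 -14.0000]
S = R + BᵀPB = [1 0; 0 2] + [17.0000 29.0000; 29.0000 50.0000] = [18.0000 29.0000; 29.0000 52.0000]
BᵀPA = [30.0000 58.0000; 51.0000 100.0000]
K = S⁻¹·BᵀPA = [0.8526 1.2211; 0.5053 1.2421]
A−BK = [0.6421 -0.4632; 0.9368 -0.9053]
AᵀP(A−BK) = [1.6526 2.0211; 2.0211 4.9684]
P' = Q + AᵀP(A−BK) = [10.9026 5.0211; 5.0211 5.9684]
tr(P') = 16.8711


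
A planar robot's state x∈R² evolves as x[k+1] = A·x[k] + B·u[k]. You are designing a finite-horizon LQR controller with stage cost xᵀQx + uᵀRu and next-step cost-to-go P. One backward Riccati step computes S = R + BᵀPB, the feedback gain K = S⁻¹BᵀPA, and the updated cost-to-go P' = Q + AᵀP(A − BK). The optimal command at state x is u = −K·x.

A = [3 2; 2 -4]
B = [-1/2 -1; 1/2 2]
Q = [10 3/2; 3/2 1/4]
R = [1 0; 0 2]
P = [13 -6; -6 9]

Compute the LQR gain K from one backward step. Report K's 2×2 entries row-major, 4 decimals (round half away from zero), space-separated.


-3.1269 -0.8731 0.6615 -1.6615

BᵀP = [-9.5000 7.5000; -25.0000 24.0000]
S = R + BᵀPB = [1 0; 0 2] + [8.5000 24.5000; 24.5000 73.0000] = [9.5000 24.5000; 24.5000 75.0000]
BᵀPA = [-13.5000 -49.0000; -27.0000 -146.0000]
K = S⁻¹·BᵀPA = [-3.1269 -0.8731; 0.6615 -1.6615]
A−BK = [2.0980 -0.0980; 2.2405 -0.2405]
AᵀP(A−BK) = [56.6459 -2.6459; -2.6459 6.6459]
P' = Q + AᵀP(A−BK) = [66.6459 -1.1459; -1.1459 6.8959]
tr(P') = 73.5418


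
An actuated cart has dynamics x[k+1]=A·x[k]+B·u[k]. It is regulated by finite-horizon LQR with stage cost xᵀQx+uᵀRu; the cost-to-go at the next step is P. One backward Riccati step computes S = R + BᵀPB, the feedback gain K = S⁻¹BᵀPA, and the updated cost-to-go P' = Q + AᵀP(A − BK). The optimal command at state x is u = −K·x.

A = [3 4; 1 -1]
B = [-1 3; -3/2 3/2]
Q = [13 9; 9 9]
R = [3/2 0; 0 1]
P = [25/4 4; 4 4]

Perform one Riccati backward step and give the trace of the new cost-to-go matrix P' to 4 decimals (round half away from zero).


29.2986

BᵀP = [-12.2500 -10.0000; 24.7500 18.0000]
S = R + BᵀPB = [3/2 0; 0 1] + [27.2500 -51.7500; -51.7500 101.2500] = [28.7500 -51.7500; -51.7500 102.2500]
BᵀPA = [-46.7500 -39.0000; 92.2500 81.0000]
K = S⁻¹·BᵀPA = [-0.0239 0.7797; 0.8901 1.1868]
A−BK = [0.3058 1.2193; -0.3710 -1.6106]
AᵀP(A−BK) = [1.0205 1.9694; 1.9694 6.2781]
P' = Q + AᵀP(A−BK) = [14.0205 10.9694; 10.9694 15.2781]
tr(P') = 29.2986


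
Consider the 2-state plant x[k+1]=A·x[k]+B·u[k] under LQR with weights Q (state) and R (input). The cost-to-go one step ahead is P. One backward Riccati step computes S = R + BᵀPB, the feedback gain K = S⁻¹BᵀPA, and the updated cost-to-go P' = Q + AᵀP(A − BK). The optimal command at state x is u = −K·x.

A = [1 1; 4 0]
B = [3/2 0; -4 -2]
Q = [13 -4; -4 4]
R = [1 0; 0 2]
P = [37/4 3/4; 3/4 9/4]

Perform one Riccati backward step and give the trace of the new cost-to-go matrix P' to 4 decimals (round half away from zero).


BᵀP = [10.8750 -7.8750; -1.5000 -4.5000]
S = R + BᵀPB = [1 0; 0 2] + [47.8125 15.7500; 15.7500 9.0000] = [48.8125 15.7500; 15.7500 11.0000]
BᵀPA = [-20.6250 10.8750; -19.5000 -1.5000]
K = S⁻¹·BᵀPA = [0.2778 0.4959; -2.1705 -0.8464]
A−BK = [0.5833 0.2562; 0.7702 0.2908]
AᵀP(A−BK) = [14.6551 5.9732; 5.9732 2.5876]
P' = Q + AᵀP(A−BK) = [27.6551 1.9732; 1.9732 6.5876]
tr(P') = 34.2428

34.2428


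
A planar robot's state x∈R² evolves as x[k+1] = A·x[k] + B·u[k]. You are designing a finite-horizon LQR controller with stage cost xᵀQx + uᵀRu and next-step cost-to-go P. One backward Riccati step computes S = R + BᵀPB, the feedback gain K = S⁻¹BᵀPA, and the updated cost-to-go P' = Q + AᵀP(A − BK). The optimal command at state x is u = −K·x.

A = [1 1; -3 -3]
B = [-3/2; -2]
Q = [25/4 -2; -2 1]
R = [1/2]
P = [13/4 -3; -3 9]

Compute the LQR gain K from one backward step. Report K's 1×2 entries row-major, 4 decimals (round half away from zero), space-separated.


BᵀP = [1.1250 -13.5000]
S = R + BᵀPB = [1/2] + [25.3125] = [25.8125]
BᵀPA = [41.6250 41.6250]
K = S⁻¹·BᵀPA = [1.6126 1.6126]
A−BK = [3.4189 3.4189; 0.2252 0.2252]
AᵀP(A−BK) = [35.1259 35.1259; 35.1259 35.1259]
P' = Q + AᵀP(A−BK) = [41.3759 33.1259; 33.1259 36.1259]
tr(P') = 77.5018

1.6126 1.6126


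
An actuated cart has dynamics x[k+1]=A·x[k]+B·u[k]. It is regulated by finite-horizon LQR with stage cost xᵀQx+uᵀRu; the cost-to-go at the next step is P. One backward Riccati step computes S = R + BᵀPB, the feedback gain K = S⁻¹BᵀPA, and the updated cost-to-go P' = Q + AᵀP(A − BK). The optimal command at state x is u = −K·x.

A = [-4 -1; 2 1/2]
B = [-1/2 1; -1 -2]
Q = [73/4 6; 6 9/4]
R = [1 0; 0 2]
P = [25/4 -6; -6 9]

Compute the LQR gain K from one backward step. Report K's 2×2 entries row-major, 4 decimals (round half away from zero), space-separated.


BᵀP = [2.8750 -6.0000; 18.2500 -24.0000]
S = R + BᵀPB = [1 0; 0 2] + [4.5625 14.8750; 14.8750 66.2500] = [5.5625 14.8750; 14.8750 68.2500]
BᵀPA = [-23.5000 -5.8750; -121.0000 -30.2500]
K = S⁻¹·BᵀPA = [1.2376 0.3094; -2.0426 -0.5107]
A−BK = [-1.3386 -0.3346; -0.8477 -0.2119]
AᵀP(A−BK) = [13.9258 3.4815; 3.4815 0.8704]
P' = Q + AᵀP(A−BK) = [32.1758 9.4815; 9.4815 3.1204]
tr(P') = 35.2962

1.2376 0.3094 -2.0426 -0.5107


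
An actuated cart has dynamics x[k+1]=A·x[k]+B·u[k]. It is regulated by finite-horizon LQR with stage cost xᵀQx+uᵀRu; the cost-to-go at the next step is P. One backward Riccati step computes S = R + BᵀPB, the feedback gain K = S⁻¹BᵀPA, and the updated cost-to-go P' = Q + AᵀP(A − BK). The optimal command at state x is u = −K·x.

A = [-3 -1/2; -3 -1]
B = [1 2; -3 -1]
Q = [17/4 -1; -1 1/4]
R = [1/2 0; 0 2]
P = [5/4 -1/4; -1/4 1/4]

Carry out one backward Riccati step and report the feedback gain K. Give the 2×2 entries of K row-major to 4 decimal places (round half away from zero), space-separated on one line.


BᵀP = [2.0000 -1.0000; 2.7500 -0.7500]
S = R + BᵀPB = [1/2 0; 0 2] + [5.0000 5.0000; 5.0000 6.2500] = [5.5000 5.0000; 5.0000 8.2500]
BᵀPA = [-3.0000 0.0000; -6.0000 -0.6250]
K = S⁻¹·BᵀPA = [0.2577 0.1534; -0.8834 -0.1687]
A−BK = [-1.4908 -0.3160; -3.1104 -0.7086]
AᵀP(A−BK) = [4.4724 0.9479; 0.9479 0.2071]
P' = Q + AᵀP(A−BK) = [8.7224 -0.0521; -0.0521 0.4571]
tr(P') = 9.1794

0.2577 0.1534 -0.8834 -0.1687


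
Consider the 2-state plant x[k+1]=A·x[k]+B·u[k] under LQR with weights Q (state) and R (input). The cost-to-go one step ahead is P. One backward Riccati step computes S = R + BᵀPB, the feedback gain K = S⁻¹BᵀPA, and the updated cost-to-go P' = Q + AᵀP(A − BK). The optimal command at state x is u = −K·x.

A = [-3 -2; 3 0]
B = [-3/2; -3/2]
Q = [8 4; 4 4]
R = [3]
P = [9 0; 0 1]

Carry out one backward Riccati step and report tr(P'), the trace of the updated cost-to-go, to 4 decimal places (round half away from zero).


58.5882

BᵀP = [-13.5000 -1.5000]
S = R + BᵀPB = [3] + [22.5000] = [25.5000]
BᵀPA = [36.0000 27.0000]
K = S⁻¹·BᵀPA = [1.4118 1.0588]
A−BK = [-0.8824 -0.4118; 5.1176 1.5882]
AᵀP(A−BK) = [39.1765 15.8824; 15.8824 7.4118]
P' = Q + AᵀP(A−BK) = [47.1765 19.8824; 19.8824 11.4118]
tr(P') = 58.5882


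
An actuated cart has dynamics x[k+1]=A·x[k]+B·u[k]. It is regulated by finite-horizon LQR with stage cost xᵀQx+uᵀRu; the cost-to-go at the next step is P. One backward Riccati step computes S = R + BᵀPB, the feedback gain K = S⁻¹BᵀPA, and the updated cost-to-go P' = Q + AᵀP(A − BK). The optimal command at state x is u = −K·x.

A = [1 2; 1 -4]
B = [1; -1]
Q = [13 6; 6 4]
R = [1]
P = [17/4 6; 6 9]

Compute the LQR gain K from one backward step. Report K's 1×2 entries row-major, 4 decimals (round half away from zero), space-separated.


-2.1111 3.7778

BᵀP = [-1.7500 -3.0000]
S = R + BᵀPB = [1] + [1.2500] = [2.2500]
BᵀPA = [-4.7500 8.5000]
K = S⁻¹·BᵀPA = [-2.1111 3.7778]
A−BK = [3.1111 -1.7778; -1.1111 -0.2222]
AᵀP(A−BK) = [15.2222 -21.5556; -21.5556 32.8889]
P' = Q + AᵀP(A−BK) = [28.2222 -15.5556; -15.5556 36.8889]
tr(P') = 65.1111


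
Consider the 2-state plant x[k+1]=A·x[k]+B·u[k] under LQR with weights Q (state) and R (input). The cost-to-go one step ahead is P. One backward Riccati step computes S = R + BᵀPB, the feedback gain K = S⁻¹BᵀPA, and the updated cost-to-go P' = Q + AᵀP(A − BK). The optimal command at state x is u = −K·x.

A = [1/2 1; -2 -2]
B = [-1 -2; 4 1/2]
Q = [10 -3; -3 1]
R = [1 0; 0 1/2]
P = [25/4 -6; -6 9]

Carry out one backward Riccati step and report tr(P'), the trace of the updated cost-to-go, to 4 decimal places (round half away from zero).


BᵀP = [-30.2500 42.0000; -15.5000 16.5000]
S = R + BᵀPB = [1 0; 0 1/2] + [198.2500 81.5000; 81.5000 39.2500] = [199.2500 81.5000; 81.5000 39.7500]
BᵀPA = [-99.1250 -114.2500; -40.7500 -48.5000]
K = S⁻¹·BᵀPA = [-0.4844 -0.4607; -0.0319 -0.2756]
A−BK = [-0.0482 -0.0119; -0.0463 -0.0196]
AᵀP(A−BK) = [0.2422 0.2303; 0.2303 0.2517]
P' = Q + AᵀP(A−BK) = [10.2422 -2.7697; -2.7697 1.2517]
tr(P') = 11.4939

11.4939


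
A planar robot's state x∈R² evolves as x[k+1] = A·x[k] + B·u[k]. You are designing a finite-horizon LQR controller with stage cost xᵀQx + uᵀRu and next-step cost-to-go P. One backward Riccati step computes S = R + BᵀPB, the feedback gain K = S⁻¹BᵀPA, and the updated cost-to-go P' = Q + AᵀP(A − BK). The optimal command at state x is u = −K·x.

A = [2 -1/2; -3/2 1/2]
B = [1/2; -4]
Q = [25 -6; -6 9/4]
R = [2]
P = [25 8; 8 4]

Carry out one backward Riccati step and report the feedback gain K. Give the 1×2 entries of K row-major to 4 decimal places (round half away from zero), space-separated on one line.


-0.5217 0.0932

BᵀP = [-19.5000 -12.0000]
S = R + BᵀPB = [2] + [38.2500] = [40.2500]
BᵀPA = [-21.0000 3.7500]
K = S⁻¹·BᵀPA = [-0.5217 0.0932]
A−BK = [2.2609 -0.5466; -3.5870 0.8727]
AᵀP(A−BK) = [50.0435 -12.0435; -12.0435 2.9006]
P' = Q + AᵀP(A−BK) = [75.0435 -18.0435; -18.0435 5.1506]
tr(P') = 80.1941


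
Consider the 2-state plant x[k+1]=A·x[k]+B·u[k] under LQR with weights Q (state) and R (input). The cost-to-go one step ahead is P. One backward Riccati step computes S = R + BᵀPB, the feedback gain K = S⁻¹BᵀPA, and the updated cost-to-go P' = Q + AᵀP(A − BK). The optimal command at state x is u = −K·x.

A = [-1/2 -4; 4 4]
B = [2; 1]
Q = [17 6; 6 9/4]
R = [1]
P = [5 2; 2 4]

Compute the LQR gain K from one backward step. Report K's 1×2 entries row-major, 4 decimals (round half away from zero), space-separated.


0.7879 -0.4848

BᵀP = [12.0000 8.0000]
S = R + BᵀPB = [1] + [32.0000] = [33.0000]
BᵀPA = [26.0000 -16.0000]
K = S⁻¹·BᵀPA = [0.7879 -0.4848]
A−BK = [-2.0758 -3.0303; 3.2121 4.4848]
AᵀP(A−BK) = [36.7652 50.6061; 50.6061 72.2424]
P' = Q + AᵀP(A−BK) = [53.7652 56.6061; 56.6061 74.4924]
tr(P') = 128.2576


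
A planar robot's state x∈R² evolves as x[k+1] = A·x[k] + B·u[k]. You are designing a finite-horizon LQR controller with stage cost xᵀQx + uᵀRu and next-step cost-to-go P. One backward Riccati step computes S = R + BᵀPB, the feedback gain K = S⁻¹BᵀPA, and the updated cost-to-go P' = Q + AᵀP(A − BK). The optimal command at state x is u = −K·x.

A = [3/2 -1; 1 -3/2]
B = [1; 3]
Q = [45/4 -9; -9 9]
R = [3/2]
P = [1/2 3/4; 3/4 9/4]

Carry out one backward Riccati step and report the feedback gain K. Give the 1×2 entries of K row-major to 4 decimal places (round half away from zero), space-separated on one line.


BᵀP = [2.7500 7.5000]
S = R + BᵀPB = [3/2] + [25.2500] = [26.7500]
BᵀPA = [11.6250 -14.0000]
K = S⁻¹·BᵀPA = [0.4346 -0.5234]
A−BK = [1.0654 -0.4766; -0.3037 0.0701]
AᵀP(A−BK) = [0.5730 -0.4784; -0.4784 0.4854]
P' = Q + AᵀP(A−BK) = [11.8230 -9.4784; -9.4784 9.4854]
tr(P') = 21.3084

0.4346 -0.5234


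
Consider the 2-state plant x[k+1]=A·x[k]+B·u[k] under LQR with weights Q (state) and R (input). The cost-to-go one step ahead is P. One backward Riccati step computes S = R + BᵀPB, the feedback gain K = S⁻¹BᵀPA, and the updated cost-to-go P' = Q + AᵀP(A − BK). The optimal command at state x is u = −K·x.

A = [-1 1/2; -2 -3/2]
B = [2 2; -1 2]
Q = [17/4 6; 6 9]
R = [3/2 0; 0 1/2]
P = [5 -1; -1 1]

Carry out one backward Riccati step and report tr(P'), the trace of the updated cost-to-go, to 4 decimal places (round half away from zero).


BᵀP = [11.0000 -3.0000; 8.0000 0.0000]
S = R + BᵀPB = [3/2 0; 0 1/2] + [25.0000 16.0000; 16.0000 16.0000] = [26.5000 16.0000; 16.0000 16.5000]
BᵀPA = [-5.0000 10.0000; -8.0000 4.0000]
K = S⁻¹·BᵀPA = [0.2510 0.5572; -0.7283 -0.2979]
A−BK = [-0.0455 -0.0186; -0.2924 -0.3469]
AᵀP(A−BK) = [0.4290 0.4028; 0.4028 0.6193]
P' = Q + AᵀP(A−BK) = [4.6790 6.4028; 6.4028 9.6193]
tr(P') = 14.2983

14.2983


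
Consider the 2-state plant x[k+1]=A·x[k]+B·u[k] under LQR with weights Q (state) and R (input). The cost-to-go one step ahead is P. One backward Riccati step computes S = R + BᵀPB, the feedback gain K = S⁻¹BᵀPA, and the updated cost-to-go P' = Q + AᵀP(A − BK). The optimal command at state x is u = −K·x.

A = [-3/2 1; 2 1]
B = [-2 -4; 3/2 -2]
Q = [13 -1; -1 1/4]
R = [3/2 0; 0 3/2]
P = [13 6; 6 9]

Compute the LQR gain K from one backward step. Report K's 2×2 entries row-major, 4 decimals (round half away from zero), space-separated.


BᵀP = [-17.0000 1.5000; -64.0000 -42.0000]
S = R + BᵀPB = [3/2 0; 0 3/2] + [36.2500 65.0000; 65.0000 340.0000] = [37.7500 65.0000; 65.0000 341.5000]
BᵀPA = [28.5000 -15.5000; 12.0000 -106.0000]
K = S⁻¹·BᵀPA = [1.0330 0.1842; -0.1615 -0.3455]
A−BK = [-0.0799 -0.0134; 0.1275 0.0327]
AᵀP(A−BK) = [1.7469 0.3947; 0.3947 0.2366]
P' = Q + AᵀP(A−BK) = [14.7469 -0.6053; -0.6053 0.4866]
tr(P') = 15.2335

1.0330 0.1842 -0.1615 -0.3455


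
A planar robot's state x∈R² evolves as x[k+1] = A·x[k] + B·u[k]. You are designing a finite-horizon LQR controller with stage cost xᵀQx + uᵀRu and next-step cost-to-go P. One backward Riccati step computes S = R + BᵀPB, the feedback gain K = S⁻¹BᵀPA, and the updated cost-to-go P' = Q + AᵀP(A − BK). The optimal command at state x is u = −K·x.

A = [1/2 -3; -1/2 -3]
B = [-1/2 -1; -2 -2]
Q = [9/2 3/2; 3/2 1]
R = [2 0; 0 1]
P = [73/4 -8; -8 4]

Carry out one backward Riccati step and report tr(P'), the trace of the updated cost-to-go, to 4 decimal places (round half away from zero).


BᵀP = [6.8750 -4.0000; -2.2500 0.0000]
S = R + BᵀPB = [2 0; 0 1] + [4.5625 1.1250; 1.1250 2.2500] = [6.5625 1.1250; 1.1250 3.2500]
BᵀPA = [5.4375 -8.6250; -1.1250 6.7500]
K = S⁻¹·BᵀPA = [0.9439 -1.7757; -0.6729 2.6916]
A−BK = [0.2991 -1.1963; 0.0421 -1.1682]
AᵀP(A−BK) = [3.6729 -8.6916; -8.6916 22.7664]
P' = Q + AᵀP(A−BK) = [8.1729 -7.1916; -7.1916 23.7664]
tr(P') = 31.9393

31.9393


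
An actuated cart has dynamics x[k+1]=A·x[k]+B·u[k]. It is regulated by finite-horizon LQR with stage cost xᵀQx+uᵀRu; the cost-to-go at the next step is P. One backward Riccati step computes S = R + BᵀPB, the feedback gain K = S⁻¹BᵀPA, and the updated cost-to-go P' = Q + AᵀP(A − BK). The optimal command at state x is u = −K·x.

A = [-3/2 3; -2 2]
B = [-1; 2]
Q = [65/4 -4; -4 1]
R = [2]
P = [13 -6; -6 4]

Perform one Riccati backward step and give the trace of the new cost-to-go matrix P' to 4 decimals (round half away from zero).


BᵀP = [-25.0000 14.0000]
S = R + BᵀPB = [2] + [53.0000] = [55.0000]
BᵀPA = [9.5000 -47.0000]
K = S⁻¹·BᵀPA = [0.1727 -0.8545]
A−BK = [-1.3273 2.1455; -2.3455 3.7091]
AᵀP(A−BK) = [7.6091 -12.3818; -12.3818 20.8364]
P' = Q + AᵀP(A−BK) = [23.8591 -16.3818; -16.3818 21.8364]
tr(P') = 45.6955

45.6955


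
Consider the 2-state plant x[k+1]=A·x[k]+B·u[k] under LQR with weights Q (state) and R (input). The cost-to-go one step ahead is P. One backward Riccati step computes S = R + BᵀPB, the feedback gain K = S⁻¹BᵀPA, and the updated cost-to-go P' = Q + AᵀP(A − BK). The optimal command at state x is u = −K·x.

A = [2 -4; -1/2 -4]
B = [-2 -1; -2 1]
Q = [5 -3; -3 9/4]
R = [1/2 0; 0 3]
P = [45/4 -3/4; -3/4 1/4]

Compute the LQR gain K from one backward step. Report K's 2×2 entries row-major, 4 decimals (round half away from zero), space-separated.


-0.8598 1.9024 -0.3491 0.1341

BᵀP = [-21.0000 1.0000; -12.0000 1.0000]
S = R + BᵀPB = [1/2 0; 0 3] + [40.0000 22.0000; 22.0000 13.0000] = [40.5000 22.0000; 22.0000 16.0000]
BᵀPA = [-42.5000 80.0000; -24.5000 44.0000]
K = S⁻¹·BᵀPA = [-0.8598 1.9024; -0.3491 0.1341]
A−BK = [-0.0686 -0.0610; -1.8704 -0.3293]
AᵀP(A−BK) = [1.4703 -0.8598; -0.8598 1.9024]
P' = Q + AᵀP(A−BK) = [6.4703 -3.8598; -3.8598 4.1524]
tr(P') = 10.6227


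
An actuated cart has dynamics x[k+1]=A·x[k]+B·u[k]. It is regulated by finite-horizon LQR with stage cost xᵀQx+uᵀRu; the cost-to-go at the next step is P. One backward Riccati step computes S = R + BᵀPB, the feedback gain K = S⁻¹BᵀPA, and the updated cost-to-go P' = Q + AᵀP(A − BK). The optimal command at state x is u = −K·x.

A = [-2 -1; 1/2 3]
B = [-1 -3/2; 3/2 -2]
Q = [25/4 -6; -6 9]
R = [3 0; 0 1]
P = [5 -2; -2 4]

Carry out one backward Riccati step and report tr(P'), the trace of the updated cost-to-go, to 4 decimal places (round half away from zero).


24.9803

BᵀP = [-8.0000 8.0000; -3.5000 -5.0000]
S = R + BᵀPB = [3 0; 0 1] + [20.0000 -4.0000; -4.0000 15.2500] = [23.0000 -4.0000; -4.0000 16.2500]
BᵀPA = [20.0000 32.0000; 4.5000 -11.5000]
K = S⁻¹·BᵀPA = [0.9588 1.3249; 0.5129 -0.3816]
A−BK = [-0.2718 -0.2474; 0.0877 0.2495]
AᵀP(A−BK) = [3.5164 4.2180; 4.2180 6.2138]
P' = Q + AᵀP(A−BK) = [9.7664 -1.7820; -1.7820 15.2138]
tr(P') = 24.9803


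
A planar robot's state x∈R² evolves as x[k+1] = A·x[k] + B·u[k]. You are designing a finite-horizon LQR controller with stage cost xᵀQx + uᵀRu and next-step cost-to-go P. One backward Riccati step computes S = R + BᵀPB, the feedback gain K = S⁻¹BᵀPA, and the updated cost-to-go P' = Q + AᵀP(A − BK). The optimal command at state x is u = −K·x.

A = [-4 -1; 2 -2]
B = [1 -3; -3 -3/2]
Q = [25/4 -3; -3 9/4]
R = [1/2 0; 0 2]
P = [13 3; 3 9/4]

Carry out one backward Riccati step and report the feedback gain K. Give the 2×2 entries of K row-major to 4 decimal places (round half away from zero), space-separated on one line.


-1.1111 0.4121 0.9411 0.4692

BᵀP = [4.0000 -3.7500; -43.5000 -12.3750]
S = R + BᵀPB = [1/2 0; 0 2] + [15.2500 -6.3750; -6.3750 149.0625] = [15.7500 -6.3750; -6.3750 151.0625]
BᵀPA = [-23.5000 3.5000; 149.2500 68.2500]
K = S⁻¹·BᵀPA = [-1.1111 0.4121; 0.9411 0.4692]
A−BK = [-0.0655 -0.0046; 0.0783 -0.0598]
AᵀP(A−BK) = [2.4275 0.6582; 0.6582 0.5352]
P' = Q + AᵀP(A−BK) = [8.6775 -2.3418; -2.3418 2.7852]
tr(P') = 11.4627


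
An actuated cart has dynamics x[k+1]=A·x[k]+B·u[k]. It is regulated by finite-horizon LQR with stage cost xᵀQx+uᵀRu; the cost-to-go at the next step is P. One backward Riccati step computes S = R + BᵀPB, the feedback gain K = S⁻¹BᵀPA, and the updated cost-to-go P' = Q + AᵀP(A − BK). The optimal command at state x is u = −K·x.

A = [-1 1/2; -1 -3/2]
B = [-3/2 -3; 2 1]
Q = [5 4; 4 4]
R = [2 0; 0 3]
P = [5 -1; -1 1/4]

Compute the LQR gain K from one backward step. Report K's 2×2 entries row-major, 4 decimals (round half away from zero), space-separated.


BᵀP = [-9.5000 2.0000; -16.0000 3.2500]
S = R + BᵀPB = [2 0; 0 3] + [18.2500 30.5000; 30.5000 51.2500] = [20.2500 30.5000; 30.5000 54.2500]
BᵀPA = [7.5000 -7.7500; 12.7500 -12.8750]
K = S⁻¹·BᵀPA = [0.1069 -0.1649; 0.1749 -0.1446]
A−BK = [-0.3149 -0.1812; -1.3888 -1.0256]
AᵀP(A−BK) = [0.2180 -0.0444; -0.0444 0.1726]
P' = Q + AᵀP(A−BK) = [5.2180 3.9556; 3.9556 4.1726]
tr(P') = 9.3905

0.1069 -0.1649 0.1749 -0.1446


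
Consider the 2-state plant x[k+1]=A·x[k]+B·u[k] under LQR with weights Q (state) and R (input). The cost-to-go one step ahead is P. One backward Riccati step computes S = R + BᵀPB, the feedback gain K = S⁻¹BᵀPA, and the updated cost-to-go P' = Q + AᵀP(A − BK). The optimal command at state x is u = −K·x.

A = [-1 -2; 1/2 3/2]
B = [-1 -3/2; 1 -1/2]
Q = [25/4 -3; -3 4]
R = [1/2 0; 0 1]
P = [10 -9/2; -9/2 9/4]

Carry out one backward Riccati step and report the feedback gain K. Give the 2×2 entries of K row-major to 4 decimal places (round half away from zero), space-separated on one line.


0.6040 1.3815 0.2578 0.4940

BᵀP = [-14.5000 6.7500; -12.7500 5.6250]
S = R + BᵀPB = [1/2 0; 0 1] + [21.2500 18.3750; 18.3750 16.3125] = [21.7500 18.3750; 18.3750 17.3125]
BᵀPA = [17.8750 39.1250; 15.5625 33.9375]
K = S⁻¹·BᵀPA = [0.6040 1.3815; 0.2578 0.4940]
A−BK = [-0.0092 0.1225; 0.0249 0.3655]
AᵀP(A−BK) = [0.2532 0.5552; 0.5552 1.2460]
P' = Q + AᵀP(A−BK) = [6.5032 -2.4448; -2.4448 5.2460]
tr(P') = 11.7492


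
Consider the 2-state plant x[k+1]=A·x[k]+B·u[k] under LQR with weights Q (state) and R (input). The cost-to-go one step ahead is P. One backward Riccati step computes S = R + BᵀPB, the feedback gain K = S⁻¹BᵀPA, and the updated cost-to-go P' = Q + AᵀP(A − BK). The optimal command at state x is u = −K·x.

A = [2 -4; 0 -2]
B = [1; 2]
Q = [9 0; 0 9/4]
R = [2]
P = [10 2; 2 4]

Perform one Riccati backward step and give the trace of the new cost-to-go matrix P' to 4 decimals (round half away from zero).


77.0278

BᵀP = [14.0000 10.0000]
S = R + BᵀPB = [2] + [34.0000] = [36.0000]
BᵀPA = [28.0000 -76.0000]
K = S⁻¹·BᵀPA = [0.7778 -2.1111]
A−BK = [1.2222 -1.8889; -1.5556 2.2222]
AᵀP(A−BK) = [18.2222 -28.8889; -28.8889 47.5556]
P' = Q + AᵀP(A−BK) = [27.2222 -28.8889; -28.8889 49.8056]
tr(P') = 77.0278


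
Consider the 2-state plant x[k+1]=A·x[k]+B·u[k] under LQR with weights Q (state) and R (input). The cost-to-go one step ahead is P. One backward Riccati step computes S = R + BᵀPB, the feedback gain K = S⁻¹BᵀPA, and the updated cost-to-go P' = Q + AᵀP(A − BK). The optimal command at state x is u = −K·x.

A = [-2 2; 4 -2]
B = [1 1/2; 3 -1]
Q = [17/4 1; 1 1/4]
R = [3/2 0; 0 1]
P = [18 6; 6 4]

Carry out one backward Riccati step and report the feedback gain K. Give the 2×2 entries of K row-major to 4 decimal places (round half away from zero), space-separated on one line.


0.0000 0.3934 -2.8571 2.2857

BᵀP = [36.0000 18.0000; 3.0000 -1.0000]
S = R + BᵀPB = [3/2 0; 0 1] + [90.0000 0.0000; 0.0000 2.5000] = [91.5000 0.0000; 0.0000 3.5000]
BᵀPA = [0.0000 36.0000; -10.0000 8.0000]
K = S⁻¹·BᵀPA = [0.0000 0.3934; -2.8571 2.2857]
A−BK = [-0.5714 0.4637; 1.1429 -0.8946]
AᵀP(A−BK) = [11.4286 -9.1429; -9.1429 7.5504]
P' = Q + AᵀP(A−BK) = [15.6786 -8.1429; -8.1429 7.8004]
tr(P') = 23.4789


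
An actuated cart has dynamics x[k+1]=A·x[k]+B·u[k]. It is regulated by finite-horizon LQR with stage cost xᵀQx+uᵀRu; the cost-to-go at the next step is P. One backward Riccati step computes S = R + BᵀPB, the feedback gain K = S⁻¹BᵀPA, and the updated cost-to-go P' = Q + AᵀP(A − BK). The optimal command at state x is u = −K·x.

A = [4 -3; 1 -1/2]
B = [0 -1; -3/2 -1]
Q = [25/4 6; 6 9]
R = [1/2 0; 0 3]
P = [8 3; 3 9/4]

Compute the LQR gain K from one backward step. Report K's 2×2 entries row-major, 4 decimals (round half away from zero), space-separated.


-0.5243 0.2621 -2.3440 1.7434

BᵀP = [-4.5000 -3.3750; -11.0000 -5.2500]
S = R + BᵀPB = [1/2 0; 0 3] + [5.0625 7.8750; 7.8750 16.2500] = [5.5625 7.8750; 7.8750 19.2500]
BᵀPA = [-21.3750 15.1875; -49.2500 35.6250]
K = S⁻¹·BᵀPA = [-0.5243 0.2621; -2.3440 1.7434]
A−BK = [1.6560 -1.2566; -2.1304 1.6366]
AᵀP(A−BK) = [27.6033 -20.6588; -20.6588 15.4723]
P' = Q + AᵀP(A−BK) = [33.8533 -14.6588; -14.6588 24.4723]
tr(P') = 58.3256


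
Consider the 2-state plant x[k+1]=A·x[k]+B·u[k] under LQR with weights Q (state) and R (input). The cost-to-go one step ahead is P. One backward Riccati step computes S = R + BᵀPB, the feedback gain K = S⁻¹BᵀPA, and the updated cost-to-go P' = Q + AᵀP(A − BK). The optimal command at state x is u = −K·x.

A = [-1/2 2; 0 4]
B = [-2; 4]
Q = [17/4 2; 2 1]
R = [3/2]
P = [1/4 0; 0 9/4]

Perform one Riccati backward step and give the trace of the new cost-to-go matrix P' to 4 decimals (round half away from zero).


BᵀP = [-0.5000 9.0000]
S = R + BᵀPB = [3/2] + [37.0000] = [38.5000]
BᵀPA = [0.2500 35.0000]
K = S⁻¹·BᵀPA = [0.0065 0.9091]
A−BK = [-0.4870 3.8182; -0.0260 0.3636]
AᵀP(A−BK) = [0.0609 -0.4773; -0.4773 5.1818]
P' = Q + AᵀP(A−BK) = [4.3109 1.5227; 1.5227 6.1818]
tr(P') = 10.4927

10.4927


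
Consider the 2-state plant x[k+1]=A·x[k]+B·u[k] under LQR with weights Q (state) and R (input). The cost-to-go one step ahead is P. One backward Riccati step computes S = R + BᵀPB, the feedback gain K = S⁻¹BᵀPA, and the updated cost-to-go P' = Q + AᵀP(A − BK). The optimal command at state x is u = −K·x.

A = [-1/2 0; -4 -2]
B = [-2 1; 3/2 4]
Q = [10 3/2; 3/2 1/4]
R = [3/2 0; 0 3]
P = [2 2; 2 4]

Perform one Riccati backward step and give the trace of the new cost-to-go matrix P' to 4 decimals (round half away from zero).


BᵀP = [-1.0000 2.0000; 10.0000 18.0000]
S = R + BᵀPB = [3/2 0; 0 3] + [5.0000 7.0000; 7.0000 82.0000] = [6.5000 7.0000; 7.0000 85.0000]
BᵀPA = [-7.5000 -4.0000; -77.0000 -36.0000]
K = S⁻¹·BᵀPA = [-0.1956 -0.1748; -0.8898 -0.4091]
A−BK = [-0.0015 0.0596; -0.1475 -0.1013]
AᵀP(A−BK) = [2.5204 1.1857; 1.1857 0.5720]
P' = Q + AᵀP(A−BK) = [12.5204 2.6857; 2.6857 0.8220]
tr(P') = 13.3424

13.3424


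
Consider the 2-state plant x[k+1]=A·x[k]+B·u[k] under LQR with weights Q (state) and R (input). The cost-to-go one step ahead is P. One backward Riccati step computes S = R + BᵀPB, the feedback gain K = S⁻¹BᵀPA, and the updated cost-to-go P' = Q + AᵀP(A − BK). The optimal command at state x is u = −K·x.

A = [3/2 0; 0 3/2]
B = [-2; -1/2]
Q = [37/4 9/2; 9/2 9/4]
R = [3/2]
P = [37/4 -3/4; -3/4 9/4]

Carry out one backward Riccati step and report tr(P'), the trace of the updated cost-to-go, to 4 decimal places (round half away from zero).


BᵀP = [-18.1250 0.3750]
S = R + BᵀPB = [3/2] + [36.0625] = [37.5625]
BᵀPA = [-27.1875 0.5625]
K = S⁻¹·BᵀPA = [-0.7238 0.0150]
A−BK = [0.0524 0.0300; -0.3619 1.5075]
AᵀP(A−BK) = [1.1344 -1.2804; -1.2804 5.0541]
P' = Q + AᵀP(A−BK) = [10.3844 3.2196; 3.2196 7.3041]
tr(P') = 17.6884

17.6884


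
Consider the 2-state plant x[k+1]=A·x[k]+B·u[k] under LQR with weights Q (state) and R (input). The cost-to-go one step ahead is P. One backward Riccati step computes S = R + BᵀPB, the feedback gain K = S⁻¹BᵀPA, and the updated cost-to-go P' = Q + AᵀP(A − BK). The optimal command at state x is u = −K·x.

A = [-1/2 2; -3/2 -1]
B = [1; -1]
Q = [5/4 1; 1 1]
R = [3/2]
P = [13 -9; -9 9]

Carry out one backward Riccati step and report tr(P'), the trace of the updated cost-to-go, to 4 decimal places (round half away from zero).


BᵀP = [22.0000 -18.0000]
S = R + BᵀPB = [3/2] + [40.0000] = [41.5000]
BᵀPA = [16.0000 62.0000]
K = S⁻¹·BᵀPA = [0.3855 1.4940]
A−BK = [-0.8855 0.5060; -1.1145 0.4940]
AᵀP(A−BK) = [3.8313 -0.9036; -0.9036 4.3735]
P' = Q + AᵀP(A−BK) = [5.0813 0.0964; 0.0964 5.3735]
tr(P') = 10.4548

10.4548


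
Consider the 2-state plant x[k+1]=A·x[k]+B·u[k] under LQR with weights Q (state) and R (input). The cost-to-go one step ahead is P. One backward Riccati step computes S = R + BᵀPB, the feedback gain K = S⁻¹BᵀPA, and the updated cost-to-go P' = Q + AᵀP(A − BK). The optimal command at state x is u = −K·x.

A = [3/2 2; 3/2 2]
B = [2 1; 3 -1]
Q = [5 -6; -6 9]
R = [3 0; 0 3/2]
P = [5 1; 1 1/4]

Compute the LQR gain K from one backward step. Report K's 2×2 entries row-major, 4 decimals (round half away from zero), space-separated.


0.5452 0.7270 0.3235 0.4313

BᵀP = [13.0000 2.7500; 4.0000 0.7500]
S = R + BᵀPB = [3 0; 0 3/2] + [34.2500 10.2500; 10.2500 3.2500] = [37.2500 10.2500; 10.2500 4.7500]
BᵀPA = [23.6250 31.5000; 7.1250 9.5000]
K = S⁻¹·BᵀPA = [0.5452 0.7270; 0.3235 0.4313]
A−BK = [0.0861 0.1148; 0.1878 0.2504]
AᵀP(A−BK) = [1.1270 1.5026; 1.5026 2.0035]
P' = Q + AᵀP(A−BK) = [6.1270 -4.4974; -4.4974 11.0035]
tr(P') = 17.1304


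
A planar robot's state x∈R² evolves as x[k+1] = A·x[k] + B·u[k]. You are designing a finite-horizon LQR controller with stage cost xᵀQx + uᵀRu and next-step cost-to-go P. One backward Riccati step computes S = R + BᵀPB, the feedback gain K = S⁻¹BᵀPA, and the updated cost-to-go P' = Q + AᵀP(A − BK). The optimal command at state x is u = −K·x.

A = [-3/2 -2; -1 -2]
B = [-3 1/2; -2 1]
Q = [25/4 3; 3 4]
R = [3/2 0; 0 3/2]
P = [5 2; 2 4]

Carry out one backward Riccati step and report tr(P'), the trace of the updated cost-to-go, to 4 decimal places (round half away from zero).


11.7592

BᵀP = [-19.0000 -14.0000; 4.5000 5.0000]
S = R + BᵀPB = [3/2 0; 0 3/2] + [85.0000 -23.5000; -23.5000 7.2500] = [86.5000 -23.5000; -23.5000 8.7500]
BᵀPA = [42.5000 66.0000; -11.7500 -19.0000]
K = S⁻¹·BᵀPA = [0.4679 0.6402; -0.0861 -0.4520]
A−BK = [-0.0531 0.1466; 0.0220 -0.2676]
AᵀP(A−BK) = [0.3509 0.4801; 0.4801 1.1582]
P' = Q + AᵀP(A−BK) = [6.6009 3.4801; 3.4801 5.1582]
tr(P') = 11.7592


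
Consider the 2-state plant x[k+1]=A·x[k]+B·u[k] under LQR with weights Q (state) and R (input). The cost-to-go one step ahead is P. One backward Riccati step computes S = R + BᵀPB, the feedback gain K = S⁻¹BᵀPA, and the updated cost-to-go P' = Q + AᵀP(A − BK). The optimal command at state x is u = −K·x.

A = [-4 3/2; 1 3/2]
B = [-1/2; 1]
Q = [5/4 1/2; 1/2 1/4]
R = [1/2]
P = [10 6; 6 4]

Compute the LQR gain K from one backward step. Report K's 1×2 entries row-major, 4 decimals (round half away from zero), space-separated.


BᵀP = [1.0000 1.0000]
S = R + BᵀPB = [1/2] + [0.5000] = [1.0000]
BᵀPA = [-3.0000 3.0000]
K = S⁻¹·BᵀPA = [-3.0000 3.0000]
A−BK = [-5.5000 3.0000; 4.0000 -1.5000]
AᵀP(A−BK) = [107.0000 -72.0000; -72.0000 49.5000]
P' = Q + AᵀP(A−BK) = [108.2500 -71.5000; -71.5000 49.7500]
tr(P') = 158.0000

-3.0000 3.0000


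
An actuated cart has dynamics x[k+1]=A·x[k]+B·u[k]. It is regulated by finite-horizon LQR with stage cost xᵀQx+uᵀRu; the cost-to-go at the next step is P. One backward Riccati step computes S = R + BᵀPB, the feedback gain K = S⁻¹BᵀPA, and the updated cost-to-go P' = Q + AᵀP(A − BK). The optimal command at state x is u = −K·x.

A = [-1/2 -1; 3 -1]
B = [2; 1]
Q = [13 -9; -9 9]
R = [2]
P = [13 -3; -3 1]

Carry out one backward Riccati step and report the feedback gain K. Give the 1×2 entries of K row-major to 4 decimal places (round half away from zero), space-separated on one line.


-0.6163 -0.4186

BᵀP = [23.0000 -5.0000]
S = R + BᵀPB = [2] + [41.0000] = [43.0000]
BᵀPA = [-26.5000 -18.0000]
K = S⁻¹·BᵀPA = [-0.6163 -0.4186]
A−BK = [0.7326 -0.1628; 3.6163 -0.5814]
AᵀP(A−BK) = [4.9186 -0.0930; -0.0930 0.4651]
P' = Q + AᵀP(A−BK) = [17.9186 -9.0930; -9.0930 9.4651]
tr(P') = 27.3837


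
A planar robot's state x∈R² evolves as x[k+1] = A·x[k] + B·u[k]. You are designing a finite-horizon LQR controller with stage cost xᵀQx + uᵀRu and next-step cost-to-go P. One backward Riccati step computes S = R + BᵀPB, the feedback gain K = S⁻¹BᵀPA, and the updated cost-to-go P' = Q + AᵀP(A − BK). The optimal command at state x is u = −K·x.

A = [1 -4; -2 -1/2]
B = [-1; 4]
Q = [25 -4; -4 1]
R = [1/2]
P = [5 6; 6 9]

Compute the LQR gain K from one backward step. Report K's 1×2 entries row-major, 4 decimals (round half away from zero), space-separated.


-0.4039 -0.8966

BᵀP = [19.0000 30.0000]
S = R + BᵀPB = [1/2] + [101.0000] = [101.5000]
BᵀPA = [-41.0000 -91.0000]
K = S⁻¹·BᵀPA = [-0.4039 -0.8966]
A−BK = [0.5961 -4.8966; -0.3842 3.0862]
AᵀP(A−BK) = [0.4384 -2.7586; -2.7586 24.6638]
P' = Q + AᵀP(A−BK) = [25.4384 -6.7586; -6.7586 25.6638]
tr(P') = 51.1022


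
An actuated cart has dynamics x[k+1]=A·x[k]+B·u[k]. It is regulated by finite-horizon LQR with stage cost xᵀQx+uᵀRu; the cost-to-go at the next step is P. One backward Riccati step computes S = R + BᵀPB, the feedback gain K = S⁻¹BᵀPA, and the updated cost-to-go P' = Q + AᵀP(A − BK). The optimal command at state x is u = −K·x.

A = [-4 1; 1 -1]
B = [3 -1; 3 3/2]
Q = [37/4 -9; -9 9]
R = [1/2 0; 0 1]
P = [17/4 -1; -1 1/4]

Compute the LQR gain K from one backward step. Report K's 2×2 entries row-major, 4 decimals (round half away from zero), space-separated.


BᵀP = [9.7500 -2.2500; -5.7500 1.3750]
S = R + BᵀPB = [1/2 0; 0 1] + [22.5000 -13.1250; -13.1250 7.8125] = [23.0000 -13.1250; -13.1250 8.8125]
BᵀPA = [-41.2500 12.0000; 24.3750 -7.1250]
K = S⁻¹·BᵀPA = [-1.4330 0.4022; 0.6317 -0.2096]
A−BK = [0.9307 -0.4160; 4.3513 -1.8921]
AᵀP(A−BK) = [1.7411 -0.5532; -0.5532 0.1810]
P' = Q + AᵀP(A−BK) = [10.9911 -9.5532; -9.5532 9.1810]
tr(P') = 20.1722

-1.4330 0.4022 0.6317 -0.2096


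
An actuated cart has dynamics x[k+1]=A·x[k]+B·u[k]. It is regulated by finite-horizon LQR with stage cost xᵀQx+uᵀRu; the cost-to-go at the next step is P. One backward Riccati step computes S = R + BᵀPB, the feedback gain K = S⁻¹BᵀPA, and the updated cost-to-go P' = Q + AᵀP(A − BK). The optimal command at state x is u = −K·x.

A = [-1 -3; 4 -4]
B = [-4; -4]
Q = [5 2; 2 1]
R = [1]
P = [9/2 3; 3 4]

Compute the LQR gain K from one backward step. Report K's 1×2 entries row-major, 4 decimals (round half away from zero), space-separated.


BᵀP = [-30.0000 -28.0000]
S = R + BᵀPB = [1] + [232.0000] = [233.0000]
BᵀPA = [-82.0000 202.0000]
K = S⁻¹·BᵀPA = [-0.3519 0.8670]
A−BK = [-2.4077 0.4678; 2.5923 -0.5322]
AᵀP(A−BK) = [15.6416 -3.4099; -3.4099 1.3755]
P' = Q + AᵀP(A−BK) = [20.6416 -1.4099; -1.4099 2.3755]
tr(P') = 23.0172

-0.3519 0.8670


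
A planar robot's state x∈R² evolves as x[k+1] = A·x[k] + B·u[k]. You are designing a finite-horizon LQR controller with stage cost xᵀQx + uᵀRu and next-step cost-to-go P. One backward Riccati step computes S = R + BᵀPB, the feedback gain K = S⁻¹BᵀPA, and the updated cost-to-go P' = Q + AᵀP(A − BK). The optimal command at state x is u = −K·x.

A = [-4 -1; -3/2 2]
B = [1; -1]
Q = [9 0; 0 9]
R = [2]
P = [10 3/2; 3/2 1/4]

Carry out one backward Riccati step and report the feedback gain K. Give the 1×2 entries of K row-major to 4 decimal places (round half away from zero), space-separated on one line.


-3.8784 -0.6486

BᵀP = [8.5000 1.2500]
S = R + BᵀPB = [2] + [7.2500] = [9.2500]
BᵀPA = [-35.8750 -6.0000]
K = S⁻¹·BᵀPA = [-3.8784 -0.6486]
A−BK = [-0.1216 -0.3514; -5.3784 1.3514]
AᵀP(A−BK) = [39.4257 6.2297; 6.2297 1.1081]
P' = Q + AᵀP(A−BK) = [48.4257 6.2297; 6.2297 10.1081]
tr(P') = 58.5338


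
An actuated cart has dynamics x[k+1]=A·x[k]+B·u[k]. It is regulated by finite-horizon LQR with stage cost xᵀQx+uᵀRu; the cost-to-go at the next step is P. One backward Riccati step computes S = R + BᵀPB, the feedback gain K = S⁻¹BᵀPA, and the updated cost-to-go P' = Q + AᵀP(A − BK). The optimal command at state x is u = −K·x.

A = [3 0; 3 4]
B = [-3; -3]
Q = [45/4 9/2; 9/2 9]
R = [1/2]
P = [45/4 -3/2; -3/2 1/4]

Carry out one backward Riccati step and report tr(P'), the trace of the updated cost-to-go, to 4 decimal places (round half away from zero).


21.8247

BᵀP = [-29.2500 3.7500]
S = R + BᵀPB = [1/2] + [76.5000] = [77.0000]
BᵀPA = [-76.5000 15.0000]
K = S⁻¹·BᵀPA = [-0.9935 0.1948]
A−BK = [0.0195 0.5844; 0.0195 4.5844]
AᵀP(A−BK) = [0.4968 -0.0974; -0.0974 1.0779]
P' = Q + AᵀP(A−BK) = [11.7468 4.4026; 4.4026 10.0779]
tr(P') = 21.8247


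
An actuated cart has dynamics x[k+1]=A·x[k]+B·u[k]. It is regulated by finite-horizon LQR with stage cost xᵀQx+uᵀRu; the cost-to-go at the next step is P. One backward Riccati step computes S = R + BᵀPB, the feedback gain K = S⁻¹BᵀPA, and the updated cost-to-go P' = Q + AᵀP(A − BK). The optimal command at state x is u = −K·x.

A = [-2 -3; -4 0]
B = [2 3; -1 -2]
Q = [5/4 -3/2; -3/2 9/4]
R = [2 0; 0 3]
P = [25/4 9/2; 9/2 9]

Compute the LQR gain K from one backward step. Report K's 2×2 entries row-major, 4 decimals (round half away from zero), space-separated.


-3.7477 -1.7297 2.1441 0.2973

BᵀP = [8.0000 0.0000; 9.7500 -4.5000]
S = R + BᵀPB = [2 0; 0 3] + [16.0000 24.0000; 24.0000 38.2500] = [18.0000 24.0000; 24.0000 41.2500]
BᵀPA = [-16.0000 -24.0000; -1.5000 -29.2500]
K = S⁻¹·BᵀPA = [-3.7477 -1.7297; 2.1441 0.2973]
A−BK = [-0.9369 -0.4324; -3.4595 -1.1351]
AᵀP(A−BK) = [184.2523 64.2703; 64.2703 23.4324]
P' = Q + AᵀP(A−BK) = [185.5023 62.7703; 62.7703 25.6824]
tr(P') = 211.1847


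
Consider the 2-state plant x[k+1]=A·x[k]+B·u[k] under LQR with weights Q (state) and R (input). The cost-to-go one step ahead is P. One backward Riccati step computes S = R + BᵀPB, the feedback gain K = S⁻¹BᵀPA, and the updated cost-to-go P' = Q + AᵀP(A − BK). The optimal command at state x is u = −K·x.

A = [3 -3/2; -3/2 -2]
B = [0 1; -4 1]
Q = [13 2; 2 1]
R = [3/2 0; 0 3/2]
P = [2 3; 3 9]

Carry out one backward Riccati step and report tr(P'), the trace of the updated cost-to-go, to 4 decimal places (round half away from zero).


21.3854

BᵀP = [-12.0000 -36.0000; 5.0000 12.0000]
S = R + BᵀPB = [3/2 0; 0 3/2] + [144.0000 -48.0000; -48.0000 17.0000] = [145.5000 -48.0000; -48.0000 18.5000]
BᵀPA = [18.0000 90.0000; -3.0000 -31.5000]
K = S⁻¹·BᵀPA = [0.4874 0.3946; 1.1025 -0.6789]
A−BK = [1.8975 -0.8211; -0.6528 0.2573]
AᵀP(A−BK) = [5.7838 -2.3893; -2.3893 1.6015]
P' = Q + AᵀP(A−BK) = [18.7838 -0.3893; -0.3893 2.6015]
tr(P') = 21.3854


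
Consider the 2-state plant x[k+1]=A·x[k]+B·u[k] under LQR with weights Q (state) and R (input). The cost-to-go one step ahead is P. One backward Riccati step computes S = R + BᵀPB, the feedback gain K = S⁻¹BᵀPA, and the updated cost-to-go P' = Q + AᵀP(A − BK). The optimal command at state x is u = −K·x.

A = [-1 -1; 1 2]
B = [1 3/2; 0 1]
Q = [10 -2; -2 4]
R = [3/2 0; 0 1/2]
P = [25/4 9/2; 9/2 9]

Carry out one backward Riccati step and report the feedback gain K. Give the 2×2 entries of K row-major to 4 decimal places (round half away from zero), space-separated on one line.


BᵀP = [6.2500 4.5000; 13.8750 15.7500]
S = R + BᵀPB = [3/2 0; 0 1/2] + [6.2500 13.8750; 13.8750 36.5625] = [7.7500 13.8750; 13.8750 37.0625]
BᵀPA = [-1.7500 2.7500; 1.8750 17.6250]
K = S⁻¹·BᵀPA = [-0.9594 -1.5058; 0.4098 1.0393]
A−BK = [-0.6552 -1.0531; 0.5902 0.9607]
AᵀP(A−BK) = [3.8027 6.1663; 6.1663 10.0739]
P' = Q + AᵀP(A−BK) = [13.8027 4.1663; 4.1663 14.0739]
tr(P') = 27.8766

-0.9594 -1.5058 0.4098 1.0393
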